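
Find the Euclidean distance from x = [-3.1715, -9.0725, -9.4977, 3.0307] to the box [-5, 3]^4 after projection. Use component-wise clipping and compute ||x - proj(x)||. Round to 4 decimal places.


Project each component onto [-5, 3].
clip(-3.1715) = -3.1715, clip(-9.0725) = -5.0, clip(-9.4977) = -5.0, clip(3.0307) = 3.0
Projection = [-3.1715, -5.0, -5.0, 3.0]
Squared diffs: [0.0, 16.5853, 20.2293, 0.0009]
Distance = sqrt(36.8155) = 6.0676


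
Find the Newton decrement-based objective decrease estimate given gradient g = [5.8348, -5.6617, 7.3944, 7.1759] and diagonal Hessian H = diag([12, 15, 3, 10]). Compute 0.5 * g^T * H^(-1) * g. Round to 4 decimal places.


Step 1: H is diagonal, so H^(-1) * g = [0.4862, -0.3774, 2.4648, 0.7176].
Step 2: g^T H^(-1) g = sum_i g_i^2 / H_ii
  = (5.8348)^2/12 + (-5.6617)^2/15 + (7.3944)^2/3 + (7.1759)^2/10
  = 2.8371 + 2.137 + 18.2257 + 5.1494 = 28.3491
Step 3: Objective decrease = 0.5 * g^T H^(-1) g = 14.1746


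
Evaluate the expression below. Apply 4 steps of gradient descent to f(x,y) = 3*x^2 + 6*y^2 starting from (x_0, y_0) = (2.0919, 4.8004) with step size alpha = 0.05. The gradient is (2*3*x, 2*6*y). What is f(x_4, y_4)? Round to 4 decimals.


Gradient descent on f(x,y) = 3*x^2 + 6*y^2.
Starting point: (2.0919, 4.8004), alpha = 0.05
Step 1: grad_x = 2*3*2.0919 = 12.5514, grad_y = 2*6*4.8004 = 57.6048
  x_1 = 2.0919 - 0.05*12.5514 = 1.4643
  y_1 = 4.8004 - 0.05*57.6048 = 1.9202
Step 2: grad_x = 2*3*1.4643 = 8.786, grad_y = 2*6*1.9202 = 23.0419
  x_2 = 1.4643 - 0.05*8.786 = 1.025
  y_2 = 1.9202 - 0.05*23.0419 = 0.7681
Step 3: grad_x = 2*3*1.025 = 6.1502, grad_y = 2*6*0.7681 = 9.2168
  x_3 = 1.025 - 0.05*6.1502 = 0.7175
  y_3 = 0.7681 - 0.05*9.2168 = 0.3072
Step 4: grad_x = 2*3*0.7175 = 4.3051, grad_y = 2*6*0.3072 = 3.6867
  x_4 = 0.7175 - 0.05*4.3051 = 0.5023
  y_4 = 0.3072 - 0.05*3.6867 = 0.1229
f(0.5023, 0.1229) = 3*0.5023^2 + 6*0.1229^2 = 0.8474


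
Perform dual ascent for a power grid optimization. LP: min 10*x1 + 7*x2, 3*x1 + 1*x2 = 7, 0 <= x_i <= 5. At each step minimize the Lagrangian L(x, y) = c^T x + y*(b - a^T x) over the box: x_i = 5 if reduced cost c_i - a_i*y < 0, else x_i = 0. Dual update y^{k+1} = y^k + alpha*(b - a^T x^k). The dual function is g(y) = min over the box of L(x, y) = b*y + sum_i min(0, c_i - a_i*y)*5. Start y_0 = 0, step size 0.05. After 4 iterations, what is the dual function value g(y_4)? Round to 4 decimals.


Dual ascent for LP: min 10*x1 + 7*x2, 3*x1 + 1*x2 = 7, 0 <= x_i <= 5
Step 1: y^k = 0.0, reduced costs: (10.0, 7.0)
  x^k = (0.0, 0.0), subgradient = b - a^T x = 7.0
  y^{k+1} = 0.0 + 0.05*7.0 = 0.35
Step 2: y^k = 0.35, reduced costs: (8.95, 6.65)
  x^k = (0.0, 0.0), subgradient = b - a^T x = 7.0
  y^{k+1} = 0.35 + 0.05*7.0 = 0.7
Step 3: y^k = 0.7, reduced costs: (7.9, 6.3)
  x^k = (0.0, 0.0), subgradient = b - a^T x = 7.0
  y^{k+1} = 0.7 + 0.05*7.0 = 1.05
Step 4: y^k = 1.05, reduced costs: (6.85, 5.95)
  x^k = (0.0, 0.0), subgradient = b - a^T x = 7.0
  y^{k+1} = 1.05 + 0.05*7.0 = 1.4
Dual objective at y_4 = 1.4: reduced costs (5.8, 5.6), box minimizer x = (0.0, 0.0)
g(y_4) = b*y + (c1 - a1*y)*x1 + (c2 - a2*y)*x2 = 7*1.4 + 5.8*0.0 + 5.6*0.0 = 9.8 + 0.0 + 0.0 = 9.8


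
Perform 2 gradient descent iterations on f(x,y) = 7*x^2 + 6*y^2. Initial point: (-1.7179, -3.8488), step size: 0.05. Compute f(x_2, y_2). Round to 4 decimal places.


Gradient descent on f(x,y) = 7*x^2 + 6*y^2.
Starting point: (-1.7179, -3.8488), alpha = 0.05
Step 1: grad_x = 2*7*-1.7179 = -24.0506, grad_y = 2*6*-3.8488 = -46.1856
  x_1 = -1.7179 - 0.05*-24.0506 = -0.5154
  y_1 = -3.8488 - 0.05*-46.1856 = -1.5395
Step 2: grad_x = 2*7*-0.5154 = -7.2152, grad_y = 2*6*-1.5395 = -18.4742
  x_2 = -0.5154 - 0.05*-7.2152 = -0.1546
  y_2 = -1.5395 - 0.05*-18.4742 = -0.6158
f(-0.1546, -0.6158) = 7*(-0.1546)^2 + 6*(-0.6158)^2 = 2.4426


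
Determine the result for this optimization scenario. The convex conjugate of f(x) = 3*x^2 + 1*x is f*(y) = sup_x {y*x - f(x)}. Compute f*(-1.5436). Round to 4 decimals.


f*(y) = sup_x {y*x - a*x^2 - b*x} = sup_x {(y-b)*x - a*x^2}
FOC: (y - b) - 2a*x = 0 => x* = (y - b)/(2a)
x* = (-1.5436 - 1)/(2*3) = -0.4239
f*(-1.5436) = (y-b)^2/(4a) = (-1.5436 - 1)^2/(4*3)
= 6.4699/12 = 0.5392


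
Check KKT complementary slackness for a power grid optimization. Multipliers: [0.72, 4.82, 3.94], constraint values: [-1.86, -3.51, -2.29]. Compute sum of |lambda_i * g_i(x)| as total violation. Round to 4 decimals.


KKT complementary slackness check:
lambda_1 * g_1 = 0.72 * -1.86 = -1.3392
lambda_2 * g_2 = 4.82 * -3.51 = -16.9182
lambda_3 * g_3 = 3.94 * -2.29 = -9.0226
Total violation = 1.3392 + 16.9182 + 9.0226 = 27.28


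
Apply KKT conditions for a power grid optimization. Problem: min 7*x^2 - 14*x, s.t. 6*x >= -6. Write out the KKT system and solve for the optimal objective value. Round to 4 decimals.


Step 1: Try lambda = 0 (constraint inactive).
Stationarity: 2*7*x - 14 = 0
x* = 14/(2*7) = 1.0
Check constraint: 6*1.0 = 6.0 >= -6 -- satisfied.
Step 2: Compute optimal value.
f(x*) = 7*1.0^2 - 14*1.0 = -7.0


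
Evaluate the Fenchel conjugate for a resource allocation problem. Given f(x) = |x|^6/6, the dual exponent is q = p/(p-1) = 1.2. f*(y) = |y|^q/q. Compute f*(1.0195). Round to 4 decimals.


The conjugate exponent q satisfies 1/p + 1/q = 1.
p = 6, so q = 6/(6 - 1) = 1.2
|y|^q = 1.0195^1.2 = 1.0234
f*(1.0195) = 1.0234 / 1.2 = 0.8529


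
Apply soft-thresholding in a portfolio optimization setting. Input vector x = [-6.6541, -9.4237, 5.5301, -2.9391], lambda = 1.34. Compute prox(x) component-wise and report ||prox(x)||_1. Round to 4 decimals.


Soft-thresholding with lambda = 1.34:
prox(-6.6541) = sign(-6.6541)*max(|-6.6541| - 1.34, 0) = -5.3141
prox(-9.4237) = sign(-9.4237)*max(|-9.4237| - 1.34, 0) = -8.0837
prox(5.5301) = sign(5.5301)*max(|5.5301| - 1.34, 0) = 4.1901
prox(-2.9391) = sign(-2.9391)*max(|-2.9391| - 1.34, 0) = -1.5991
prox(x) = [-5.3141, -8.0837, 4.1901, -1.5991]
||prox(x)||_1 = 5.3141 + 8.0837 + 4.1901 + 1.5991 = 19.187


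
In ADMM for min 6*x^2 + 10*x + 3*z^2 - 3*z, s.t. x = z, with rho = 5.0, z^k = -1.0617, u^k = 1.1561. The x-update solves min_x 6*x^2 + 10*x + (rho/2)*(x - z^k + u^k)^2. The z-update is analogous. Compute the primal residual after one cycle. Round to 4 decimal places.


ADMM iteration with rho = 5.0, z^k = -1.0617, u^k = 1.1561
Step 1: x-update.
Minimize 6*x^2 + 10*x + (5.0/2)*(x + 1.0617 + 1.1561)^2
FOC: (2*6 + 5.0)*x = -10 + 5.0*(-1.0617 - 1.1561)
x^{k+1} = -1.2405
Step 2: z-update.
Minimize 3*z^2 - 3*z + (5.0/2)*(-1.2405 - z + 1.1561)^2
FOC: (2*3 + 5.0)*z = 3 + 5.0*(-1.2405 + 1.1561)
z^{k+1} = 0.2344
Step 3: u-update.
u^{k+1} = 1.1561 - 1.2405 - 0.2344 = -0.3188
Step 4: Primal residual = |-1.2405 - 0.2344| = 1.4749


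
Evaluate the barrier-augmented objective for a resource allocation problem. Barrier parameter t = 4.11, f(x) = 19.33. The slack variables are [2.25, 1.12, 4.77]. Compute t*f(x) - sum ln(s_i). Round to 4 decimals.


Step 1: Compute log-barrier.
ln values: [0.8109, 0.1133, 1.5623]
phi = -(0.8109 + 0.1133 + 1.5623) = -2.4866
Step 2: Compute augmented objective.
t*f(x) = 4.11*19.33 = 79.4463
Total = 79.4463 - 2.4866 = 76.9597


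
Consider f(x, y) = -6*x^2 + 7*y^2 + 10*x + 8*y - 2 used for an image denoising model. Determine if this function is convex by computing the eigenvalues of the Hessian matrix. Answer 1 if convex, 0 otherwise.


The Hessian of f(x,y) = -6*x^2 + 7*y^2 + 10*x + 8*y - 2 is:
H = [[-12, 0], [0, 14]]
Trace = -12 + 14 = 2
Determinant = -12*14 - (0)^2 = -168
Discriminant = (2)^2 - 4*-168 = 676.0
Eigenvalues: lambda_1 = -12.0, lambda_2 = 14.0
The function is not convex.

0


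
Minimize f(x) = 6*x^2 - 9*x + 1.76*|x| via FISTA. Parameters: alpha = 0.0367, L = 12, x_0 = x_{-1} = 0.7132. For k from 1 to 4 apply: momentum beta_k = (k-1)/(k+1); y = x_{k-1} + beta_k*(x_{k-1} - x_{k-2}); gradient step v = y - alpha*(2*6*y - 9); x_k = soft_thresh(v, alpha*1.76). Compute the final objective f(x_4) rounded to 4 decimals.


FISTA on f(x) = 6*x^2 - 9*x + 1.76*|x|
L = 12, alpha = 0.0367
Iteration 1: beta = 0.0, y = 0.7132 + 0.0*(0.7132 - 0.7132) = 0.7132
  grad(y) = -0.4416, v = y - alpha*grad = 0.7294
  prox(v) = soft_thresh(0.7294, 0.0646) = 0.6648
Iteration 2: beta = 0.3333, y = 0.6648 + 0.3333*(0.6648 - 0.7132) = 0.6487
  grad(y) = -1.2158, v = y - alpha*grad = 0.6933
  prox(v) = soft_thresh(0.6933, 0.0646) = 0.6287
Iteration 3: beta = 0.5, y = 0.6287 + 0.5*(0.6287 - 0.6648) = 0.6107
  grad(y) = -1.6721, v = y - alpha*grad = 0.672
  prox(v) = soft_thresh(0.672, 0.0646) = 0.6074
Iteration 4: beta = 0.6, y = 0.6074 + 0.6*(0.6074 - 0.6287) = 0.5947
  grad(y) = -1.864, v = y - alpha*grad = 0.6631
  prox(v) = soft_thresh(0.6631, 0.0646) = 0.5985
f(x_4) = 6*0.5985^2 - 9*0.5985 + 1.76*|0.5985| = -2.1839


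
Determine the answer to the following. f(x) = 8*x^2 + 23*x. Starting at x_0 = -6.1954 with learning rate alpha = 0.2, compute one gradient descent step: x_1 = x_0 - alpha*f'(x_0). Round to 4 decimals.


We compute the gradient at x_0 and apply the update.
f'(x) = 16*x + 23
f'(-6.1954) = 16*-6.1954 + 23 = -76.1264
x_1 = -6.1954 - 0.2*-76.1264 = 9.0299


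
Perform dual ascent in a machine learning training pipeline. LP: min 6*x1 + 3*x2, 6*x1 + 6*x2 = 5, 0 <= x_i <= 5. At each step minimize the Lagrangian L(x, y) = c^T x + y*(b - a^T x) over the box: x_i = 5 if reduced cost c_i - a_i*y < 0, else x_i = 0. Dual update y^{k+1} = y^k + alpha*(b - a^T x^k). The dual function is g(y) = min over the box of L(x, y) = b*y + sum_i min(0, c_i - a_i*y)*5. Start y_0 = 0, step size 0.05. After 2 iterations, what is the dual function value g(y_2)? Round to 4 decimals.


Dual ascent for LP: min 6*x1 + 3*x2, 6*x1 + 6*x2 = 5, 0 <= x_i <= 5
Step 1: y^k = 0.0, reduced costs: (6.0, 3.0)
  x^k = (0.0, 0.0), subgradient = b - a^T x = 5.0
  y^{k+1} = 0.0 + 0.05*5.0 = 0.25
Step 2: y^k = 0.25, reduced costs: (4.5, 1.5)
  x^k = (0.0, 0.0), subgradient = b - a^T x = 5.0
  y^{k+1} = 0.25 + 0.05*5.0 = 0.5
Dual objective at y_2 = 0.5: reduced costs (3.0, 0.0), box minimizer x = (0.0, 0.0)
g(y_2) = b*y + (c1 - a1*y)*x1 + (c2 - a2*y)*x2 = 5*0.5 + 3.0*0.0 + 0.0*0.0 = 2.5 + 0.0 + 0.0 = 2.5


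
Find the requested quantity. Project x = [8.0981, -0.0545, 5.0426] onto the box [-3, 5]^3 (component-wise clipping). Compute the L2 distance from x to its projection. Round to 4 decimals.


Project each component onto [-3, 5].
clip(8.0981) = 5.0, clip(-0.0545) = -0.0545, clip(5.0426) = 5.0
Projection = [5.0, -0.0545, 5.0]
Squared diffs: [9.5982, 0.0, 0.0018]
Distance = sqrt(9.6) = 3.0984


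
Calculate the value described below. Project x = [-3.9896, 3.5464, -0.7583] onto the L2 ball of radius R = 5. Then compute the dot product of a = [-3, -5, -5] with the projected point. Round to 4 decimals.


Step 1: Compute ||x|| (intermediates to 6 decimals).
||x|| = sqrt((-3.9896)^2 + 3.5464^2 + (-0.7583)^2) = 5.391556
Step 2: Project.
Since ||x|| > R, scale = R/||x|| = 5/5.391556 = 0.927376, proj(x) = scale * x
proj(x) = [-3.699859, 3.288846, -0.703229]
Step 3: Dot product.
a^T * proj(x) = -3*(-3.699859) - 5*3.288846 - 5*(-0.703229) = -1.8285


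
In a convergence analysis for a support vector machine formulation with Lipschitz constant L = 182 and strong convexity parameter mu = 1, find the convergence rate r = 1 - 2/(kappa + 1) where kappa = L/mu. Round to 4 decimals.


Step 1: Compute the condition number.
kappa = L/mu = 182/1 = 182.0
Step 2: Compute the convergence rate.
r = 1 - 2/(kappa + 1) = 1 - 2*mu/(L + mu) = (L - mu)/(L + mu) = 181/183 = 0.9891


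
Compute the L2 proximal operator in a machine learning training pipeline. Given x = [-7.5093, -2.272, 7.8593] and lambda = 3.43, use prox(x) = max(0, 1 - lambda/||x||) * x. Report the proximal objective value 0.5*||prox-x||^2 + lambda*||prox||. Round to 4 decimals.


Step 1: Compute ||x||.
||x|| = 11.105
Step 2: Compute scaling factor.
scale = max(0, 1 - 3.43/11.105) = 0.6911
Step 3: prox(x) = [-5.1899, -1.5702, 5.4318]
||prox(x)|| = 7.675
Step 4: Proximal objective.
0.5*||prox-x||^2 = 5.8825
lambda*||prox|| = 26.3253
Total = 32.2076


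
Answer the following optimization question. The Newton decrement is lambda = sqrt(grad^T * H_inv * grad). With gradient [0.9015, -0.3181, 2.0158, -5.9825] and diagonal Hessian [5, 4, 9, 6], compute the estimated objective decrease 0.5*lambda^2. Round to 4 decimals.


Step 1: H is diagonal, so H^(-1) * g = [0.1803, -0.0795, 0.224, -0.9971].
Step 2: g^T H^(-1) g = sum_i g_i^2 / H_ii
  = (0.9015)^2/5 + (-0.3181)^2/4 + (2.0158)^2/9 + (-5.9825)^2/6
  = 0.1625 + 0.0253 + 0.4515 + 5.9651 = 6.6044
Step 3: Objective decrease = 0.5 * g^T H^(-1) g = 3.3022


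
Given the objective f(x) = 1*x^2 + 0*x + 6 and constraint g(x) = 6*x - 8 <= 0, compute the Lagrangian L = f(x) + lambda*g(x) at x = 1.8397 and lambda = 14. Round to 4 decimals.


Step 1: Evaluate f(x).
f(1.8397) = 1*1.8397^2 + 0*1.8397 + 6 = 9.3845
Step 2: Evaluate g(x).
g(1.8397) = 6*1.8397 - 8 = 3.0382
Step 3: Compute Lagrangian.
L = 9.3845 + 14*3.0382 = 51.9193


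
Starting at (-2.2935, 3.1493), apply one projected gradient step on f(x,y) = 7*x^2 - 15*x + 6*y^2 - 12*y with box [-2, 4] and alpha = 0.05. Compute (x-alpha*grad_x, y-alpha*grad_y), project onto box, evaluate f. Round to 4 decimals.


Step 1: Compute gradient at (-2.2935, 3.1493).
grad_x = 2*7*-2.2935 - 15 = -47.109
grad_y = 2*6*3.1493 - 12 = 25.7916
Step 2: Gradient step.
x_raw = -2.2935 - 0.05*-47.109 = 0.062
y_raw = 3.1493 - 0.05*25.7916 = 1.8597
Step 3: Project onto [-2, 4].
x_proj = clip(0.062) = 0.062
y_proj = clip(1.8597) = 1.8597
Step 4: Evaluate f.
f(0.062, 1.8597) = -2.4677


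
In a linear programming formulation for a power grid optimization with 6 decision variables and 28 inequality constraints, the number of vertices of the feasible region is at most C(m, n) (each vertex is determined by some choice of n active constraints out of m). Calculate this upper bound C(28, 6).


Each vertex corresponds to some choice of n active constraints out of m, so the number of vertices is at most C(m, n) = m! / (n!(m-n)!).
m = 28, n = 6
Numerator: 28 * 27 * 26 * 25 * 24 * 23
Denominator: 6! = 720
C(28, 6) = 376740


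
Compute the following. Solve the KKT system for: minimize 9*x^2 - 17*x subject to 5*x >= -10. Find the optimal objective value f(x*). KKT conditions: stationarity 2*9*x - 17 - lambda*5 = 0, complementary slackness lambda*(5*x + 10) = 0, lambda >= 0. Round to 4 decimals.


Step 1: Try lambda = 0 (constraint inactive).
Stationarity: 2*9*x - 17 = 0
x* = 17/(2*9) = 17/18 = 0.9444 (rounded; the exact value 17/18 is used below)
Check constraint: 5*0.9444 = 4.722 >= -10 -- satisfied.
Step 2: Compute optimal value.
f(x*) = 9*(17/18)^2 - 17*(17/18) = -8.0278


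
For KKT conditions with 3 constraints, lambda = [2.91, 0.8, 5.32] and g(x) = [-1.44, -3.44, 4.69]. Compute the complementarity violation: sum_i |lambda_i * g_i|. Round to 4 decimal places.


KKT complementary slackness check:
lambda_1 * g_1 = 2.91 * -1.44 = -4.1904
lambda_2 * g_2 = 0.8 * -3.44 = -2.752
lambda_3 * g_3 = 5.32 * 4.69 = 24.9508
Total violation = 4.1904 + 2.752 + 24.9508 = 31.8932


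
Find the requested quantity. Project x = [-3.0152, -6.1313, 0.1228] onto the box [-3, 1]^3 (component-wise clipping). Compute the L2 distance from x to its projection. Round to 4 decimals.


Project each component onto [-3, 1].
clip(-3.0152) = -3.0, clip(-6.1313) = -3.0, clip(0.1228) = 0.1228
Projection = [-3.0, -3.0, 0.1228]
Squared diffs: [0.0002, 9.805, 0.0]
Distance = sqrt(9.8052) = 3.1313


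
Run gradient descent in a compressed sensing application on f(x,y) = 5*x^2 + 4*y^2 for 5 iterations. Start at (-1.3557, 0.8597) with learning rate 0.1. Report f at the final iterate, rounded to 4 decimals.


Gradient descent on f(x,y) = 5*x^2 + 4*y^2.
Starting point: (-1.3557, 0.8597), alpha = 0.1
Step 1: grad_x = 2*5*-1.3557 = -13.557, grad_y = 2*4*0.8597 = 6.8776
  x_1 = -1.3557 - 0.1*-13.557 = 0.0
  y_1 = 0.8597 - 0.1*6.8776 = 0.1719
Step 2: grad_x = 2*5*0.0 = 0.0, grad_y = 2*4*0.1719 = 1.3755
  x_2 = 0.0 - 0.1*0.0 = 0.0
  y_2 = 0.1719 - 0.1*1.3755 = 0.0344
Step 3: grad_x = 2*5*0.0 = 0.0, grad_y = 2*4*0.0344 = 0.2751
  x_3 = 0.0 - 0.1*0.0 = 0.0
  y_3 = 0.0344 - 0.1*0.2751 = 0.0069
Step 4: grad_x = 2*5*0.0 = 0.0, grad_y = 2*4*0.0069 = 0.055
  x_4 = 0.0 - 0.1*0.0 = 0.0
  y_4 = 0.0069 - 0.1*0.055 = 0.0014
Step 5: grad_x = 2*5*0.0 = 0.0, grad_y = 2*4*0.0014 = 0.011
  x_5 = 0.0 - 0.1*0.0 = 0.0
  y_5 = 0.0014 - 0.1*0.011 = 0.0003
f(0.0, 0.0003) = 5*0.0^2 + 4*0.0003^2 = 0.0


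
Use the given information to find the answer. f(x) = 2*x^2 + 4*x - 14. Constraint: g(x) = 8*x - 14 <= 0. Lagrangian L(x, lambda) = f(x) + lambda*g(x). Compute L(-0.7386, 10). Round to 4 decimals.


Step 1: Evaluate f(x).
f(-0.7386) = 2*(-0.7386)^2 + 4*(-0.7386) - 14 = -15.8633
Step 2: Evaluate g(x).
g(-0.7386) = 8*-0.7386 - 14 = -19.9088
Step 3: Compute Lagrangian.
L = -15.8633 + 10*-19.9088 = -214.9513


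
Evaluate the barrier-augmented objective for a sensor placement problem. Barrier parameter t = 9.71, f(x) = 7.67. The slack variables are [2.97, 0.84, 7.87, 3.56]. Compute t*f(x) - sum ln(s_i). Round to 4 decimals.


Step 1: Compute log-barrier.
ln values: [1.0886, -0.1744, 2.0631, 1.2698]
phi = -(1.0886 - 0.1744 + 2.0631 + 1.2698) = -4.247
Step 2: Compute augmented objective.
t*f(x) = 9.71*7.67 = 74.4757
Total = 74.4757 - 4.247 = 70.2287


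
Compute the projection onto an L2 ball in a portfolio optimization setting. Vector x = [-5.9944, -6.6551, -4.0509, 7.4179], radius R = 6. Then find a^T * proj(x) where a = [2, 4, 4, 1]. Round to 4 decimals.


Step 1: Compute ||x|| (intermediates to 6 decimals).
||x|| = sqrt((-5.9944)^2 + (-6.6551)^2 + (-4.0509)^2 + 7.4179^2) = 12.314959
Step 2: Project.
Since ||x|| > R, scale = R/||x|| = 6/12.314959 = 0.487212, proj(x) = scale * x
proj(x) = [-2.920544, -3.242445, -1.973647, 3.61409]
Step 3: Dot product.
a^T * proj(x) = 2*(-2.920544) + 4*(-3.242445) + 4*(-1.973647) + 1*3.61409 = -23.0914


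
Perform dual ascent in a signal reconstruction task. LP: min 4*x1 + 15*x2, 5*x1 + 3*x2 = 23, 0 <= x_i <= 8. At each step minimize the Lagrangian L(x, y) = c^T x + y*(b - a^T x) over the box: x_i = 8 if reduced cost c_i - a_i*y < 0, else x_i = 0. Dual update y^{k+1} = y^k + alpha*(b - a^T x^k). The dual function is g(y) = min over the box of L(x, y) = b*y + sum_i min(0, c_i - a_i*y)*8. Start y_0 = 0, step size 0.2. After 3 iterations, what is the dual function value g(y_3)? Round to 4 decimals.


Dual ascent for LP: min 4*x1 + 15*x2, 5*x1 + 3*x2 = 23, 0 <= x_i <= 8
Step 1: y^k = 0.0, reduced costs: (4.0, 15.0)
  x^k = (0.0, 0.0), subgradient = b - a^T x = 23.0
  y^{k+1} = 0.0 + 0.2*23.0 = 4.6
Step 2: y^k = 4.6, reduced costs: (-19.0, 1.2)
  x^k = (8.0, 0.0), subgradient = b - a^T x = -17.0
  y^{k+1} = 4.6 + 0.2*-17.0 = 1.2
Step 3: y^k = 1.2, reduced costs: (-2.0, 11.4)
  x^k = (8.0, 0.0), subgradient = b - a^T x = -17.0
  y^{k+1} = 1.2 + 0.2*-17.0 = -2.2
Dual objective at y_3 = -2.2: reduced costs (15.0, 21.6), box minimizer x = (0.0, 0.0)
g(y_3) = b*y + (c1 - a1*y)*x1 + (c2 - a2*y)*x2 = 23*(-2.2) + 15.0*0.0 + 21.6*0.0 = -50.6 + 0.0 + 0.0 = -50.6


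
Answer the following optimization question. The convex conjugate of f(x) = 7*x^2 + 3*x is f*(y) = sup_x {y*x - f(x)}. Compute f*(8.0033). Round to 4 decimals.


f*(y) = sup_x {y*x - a*x^2 - b*x} = sup_x {(y-b)*x - a*x^2}
FOC: (y - b) - 2a*x = 0 => x* = (y - b)/(2a)
x* = (8.0033 - 3)/(2*7) = 0.3574
f*(8.0033) = (y-b)^2/(4a) = (8.0033 - 3)^2/(4*7)
= 25.033/28 = 0.894


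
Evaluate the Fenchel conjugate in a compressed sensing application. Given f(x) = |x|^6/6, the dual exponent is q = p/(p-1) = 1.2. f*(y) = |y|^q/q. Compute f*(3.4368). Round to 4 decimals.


The conjugate exponent q satisfies 1/p + 1/q = 1.
p = 6, so q = 6/(6 - 1) = 1.2
|y|^q = 3.4368^1.2 = 4.3993
f*(3.4368) = 4.3993 / 1.2 = 3.6661


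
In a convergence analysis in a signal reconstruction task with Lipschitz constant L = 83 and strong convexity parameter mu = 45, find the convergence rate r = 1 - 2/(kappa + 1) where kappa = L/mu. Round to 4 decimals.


Step 1: Compute the condition number.
kappa = L/mu = 83/45 = 1.8444
Step 2: Compute the convergence rate.
r = 1 - 2/(kappa + 1) = 1 - 2*mu/(L + mu) = (L - mu)/(L + mu) = 38/128 = 0.2969


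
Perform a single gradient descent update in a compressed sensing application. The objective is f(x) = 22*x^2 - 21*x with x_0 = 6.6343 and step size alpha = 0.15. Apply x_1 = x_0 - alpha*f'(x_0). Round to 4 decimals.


We compute the gradient at x_0 and apply the update.
f'(x) = 44*x - 21
f'(6.6343) = 44*6.6343 - 21 = 270.9092
x_1 = 6.6343 - 0.15*270.9092 = -34.0021


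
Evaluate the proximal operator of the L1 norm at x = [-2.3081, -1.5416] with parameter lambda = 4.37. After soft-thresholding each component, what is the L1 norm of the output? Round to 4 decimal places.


Soft-thresholding with lambda = 4.37:
prox(-2.3081) = sign(-2.3081)*max(|-2.3081| - 4.37, 0) = 0.0
prox(-1.5416) = sign(-1.5416)*max(|-1.5416| - 4.37, 0) = 0.0
prox(x) = [0.0, 0.0]
||prox(x)||_1 = 0.0 + 0.0 = 0.0


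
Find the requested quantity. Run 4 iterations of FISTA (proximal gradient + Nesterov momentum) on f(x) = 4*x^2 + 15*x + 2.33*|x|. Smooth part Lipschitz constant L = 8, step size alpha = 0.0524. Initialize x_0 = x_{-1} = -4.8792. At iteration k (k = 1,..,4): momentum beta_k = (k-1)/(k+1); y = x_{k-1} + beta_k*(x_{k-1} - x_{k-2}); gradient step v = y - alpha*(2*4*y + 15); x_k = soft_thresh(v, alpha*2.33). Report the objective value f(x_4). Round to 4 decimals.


FISTA on f(x) = 4*x^2 + 15*x + 2.33*|x|
L = 8, alpha = 0.0524
Iteration 1: beta = 0.0, y = -4.8792 + 0.0*(-4.8792 + 4.8792) = -4.8792
  grad(y) = -24.0336, v = y - alpha*grad = -3.6198
  prox(v) = soft_thresh(-3.6198, 0.1221) = -3.4977
Iteration 2: beta = 0.3333, y = -3.4977 + 0.3333*(-3.4977 + 4.8792) = -3.0373
  grad(y) = -9.2981, v = y - alpha*grad = -2.55
  prox(v) = soft_thresh(-2.55, 0.1221) = -2.428
Iteration 3: beta = 0.5, y = -2.428 + 0.5*(-2.428 + 3.4977) = -1.8931
  grad(y) = -0.1444, v = y - alpha*grad = -1.8855
  prox(v) = soft_thresh(-1.8855, 0.1221) = -1.7634
Iteration 4: beta = 0.6, y = -1.7634 + 0.6*(-1.7634 + 2.428) = -1.3647
  grad(y) = 4.0827, v = y - alpha*grad = -1.5786
  prox(v) = soft_thresh(-1.5786, 0.1221) = -1.4565
f(x_4) = 4*(-1.4565)^2 + 15*(-1.4565) + 2.33*|-1.4565| = -9.9683


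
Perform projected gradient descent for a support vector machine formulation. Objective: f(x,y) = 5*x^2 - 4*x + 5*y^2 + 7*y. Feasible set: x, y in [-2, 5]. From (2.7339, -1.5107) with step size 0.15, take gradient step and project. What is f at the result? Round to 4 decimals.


Step 1: Compute gradient at (2.7339, -1.5107).
grad_x = 2*5*2.7339 - 4 = 23.339
grad_y = 2*5*-1.5107 + 7 = -8.107
Step 2: Gradient step.
x_raw = 2.7339 - 0.15*23.339 = -0.767
y_raw = -1.5107 - 0.15*-8.107 = -0.2947
Step 3: Project onto [-2, 5].
x_proj = clip(-0.767) = -0.767
y_proj = clip(-0.2947) = -0.2947
Step 4: Evaluate f.
f(-0.767, -0.2947) = 4.3804


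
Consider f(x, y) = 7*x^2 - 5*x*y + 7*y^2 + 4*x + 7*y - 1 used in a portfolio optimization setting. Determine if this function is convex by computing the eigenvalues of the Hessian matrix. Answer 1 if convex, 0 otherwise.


The Hessian of f(x,y) = 7*x^2 - 5*x*y + 7*y^2 + 4*x + 7*y - 1 is:
H = [[14, -5], [-5, 14]]
Trace = 14 + 14 = 28
Determinant = 14*14 - (-5)^2 = 171
Discriminant = (28)^2 - 4*171 = 100.0
Eigenvalues: lambda_1 = 9.0, lambda_2 = 19.0
The function is convex.

1


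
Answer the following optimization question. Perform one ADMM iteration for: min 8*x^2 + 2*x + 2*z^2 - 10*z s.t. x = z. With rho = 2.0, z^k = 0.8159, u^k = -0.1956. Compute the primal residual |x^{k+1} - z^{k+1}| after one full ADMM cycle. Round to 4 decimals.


ADMM iteration with rho = 2.0, z^k = 0.8159, u^k = -0.1956
Step 1: x-update.
Minimize 8*x^2 + 2*x + (2.0/2)*(x - 0.8159 - 0.1956)^2
FOC: (2*8 + 2.0)*x = -2 + 2.0*(0.8159 + 0.1956)
x^{k+1} = 0.0013
Step 2: z-update.
Minimize 2*z^2 - 10*z + (2.0/2)*(0.0013 - z - 0.1956)^2
FOC: (2*2 + 2.0)*z = 10 + 2.0*(0.0013 - 0.1956)
z^{k+1} = 1.6019
Step 3: u-update.
u^{k+1} = -0.1956 + 0.0013 - 1.6019 = -1.7962
Step 4: Primal residual = |0.0013 - 1.6019| = 1.6006


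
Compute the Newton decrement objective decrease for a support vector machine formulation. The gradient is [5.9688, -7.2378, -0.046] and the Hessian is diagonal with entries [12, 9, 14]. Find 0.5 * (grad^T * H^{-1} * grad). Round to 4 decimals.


Step 1: H is diagonal, so H^(-1) * g = [0.4974, -0.8042, -0.0033].
Step 2: g^T H^(-1) g = sum_i g_i^2 / H_ii
  = (5.9688)^2/12 + (-7.2378)^2/9 + (-0.046)^2/14
  = 2.9689 + 5.8206 + 0.0002 = 8.7897
Step 3: Objective decrease = 0.5 * g^T H^(-1) g = 4.3948


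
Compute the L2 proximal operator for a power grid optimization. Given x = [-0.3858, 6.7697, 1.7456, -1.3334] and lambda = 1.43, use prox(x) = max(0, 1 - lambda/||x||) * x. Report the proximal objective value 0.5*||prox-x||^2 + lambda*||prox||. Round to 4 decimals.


Step 1: Compute ||x||.
||x|| = 7.1276
Step 2: Compute scaling factor.
scale = max(0, 1 - 1.43/7.1276) = 0.7994
Step 3: prox(x) = [-0.3084, 5.4115, 1.3954, -1.0659]
||prox(x)|| = 5.6976
Step 4: Proximal objective.
0.5*||prox-x||^2 = 1.0225
lambda*||prox|| = 8.1476
Total = 9.17


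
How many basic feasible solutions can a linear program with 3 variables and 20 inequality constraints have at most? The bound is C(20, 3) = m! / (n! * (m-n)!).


Each vertex corresponds to some choice of n active constraints out of m, so the number of vertices is at most C(m, n) = m! / (n!(m-n)!).
m = 20, n = 3
Numerator: 20 * 19 * 18
Denominator: 3! = 6
C(20, 3) = 1140


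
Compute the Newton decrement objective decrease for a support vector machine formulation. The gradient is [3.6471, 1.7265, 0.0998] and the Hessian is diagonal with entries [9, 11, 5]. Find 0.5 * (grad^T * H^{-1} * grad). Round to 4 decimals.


Step 1: H is diagonal, so H^(-1) * g = [0.4052, 0.157, 0.02].
Step 2: g^T H^(-1) g = sum_i g_i^2 / H_ii
  = (3.6471)^2/9 + (1.7265)^2/11 + (0.0998)^2/5
  = 1.4779 + 0.271 + 0.002 = 1.7509
Step 3: Objective decrease = 0.5 * g^T H^(-1) g = 0.8755


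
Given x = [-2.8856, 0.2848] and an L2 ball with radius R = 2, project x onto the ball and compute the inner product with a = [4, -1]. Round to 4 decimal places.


Step 1: Compute ||x|| (intermediates to 6 decimals).
||x|| = sqrt((-2.8856)^2 + 0.2848^2) = 2.89962
Step 2: Project.
Since ||x|| > R, scale = R/||x|| = 2/2.89962 = 0.689746, proj(x) = scale * x
proj(x) = [-1.990331, 0.19644]
Step 3: Dot product.
a^T * proj(x) = 4*(-1.990331) - 1*0.19644 = -8.1578


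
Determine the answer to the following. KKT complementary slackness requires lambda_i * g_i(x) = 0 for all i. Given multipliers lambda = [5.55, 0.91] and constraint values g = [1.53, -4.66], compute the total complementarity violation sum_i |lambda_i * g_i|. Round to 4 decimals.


KKT complementary slackness check:
lambda_1 * g_1 = 5.55 * 1.53 = 8.4915
lambda_2 * g_2 = 0.91 * -4.66 = -4.2406
Total violation = 8.4915 + 4.2406 = 12.7321


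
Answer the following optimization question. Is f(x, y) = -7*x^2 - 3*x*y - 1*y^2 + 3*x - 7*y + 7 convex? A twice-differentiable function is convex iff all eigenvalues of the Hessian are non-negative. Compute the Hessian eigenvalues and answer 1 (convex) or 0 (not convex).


The Hessian of f(x,y) = -7*x^2 - 3*x*y - 1*y^2 + 3*x - 7*y + 7 is:
H = [[-14, -3], [-3, -2]]
Trace = -14 - 2 = -16
Determinant = -14*-2 - (-3)^2 = 19
Discriminant = (-16)^2 - 4*19 = 180.0
Eigenvalues: lambda_1 = -14.7082, lambda_2 = -1.2918
The function is not convex.

0


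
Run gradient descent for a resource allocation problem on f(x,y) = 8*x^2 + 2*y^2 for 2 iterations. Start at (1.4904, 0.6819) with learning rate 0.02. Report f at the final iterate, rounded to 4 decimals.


Gradient descent on f(x,y) = 8*x^2 + 2*y^2.
Starting point: (1.4904, 0.6819), alpha = 0.02
Step 1: grad_x = 2*8*1.4904 = 23.8464, grad_y = 2*2*0.6819 = 2.7276
  x_1 = 1.4904 - 0.02*23.8464 = 1.0135
  y_1 = 0.6819 - 0.02*2.7276 = 0.6273
Step 2: grad_x = 2*8*1.0135 = 16.2156, grad_y = 2*2*0.6273 = 2.5094
  x_2 = 1.0135 - 0.02*16.2156 = 0.6892
  y_2 = 0.6273 - 0.02*2.5094 = 0.5772
f(0.6892, 0.5772) = 8*0.6892^2 + 2*0.5772^2 = 4.4658


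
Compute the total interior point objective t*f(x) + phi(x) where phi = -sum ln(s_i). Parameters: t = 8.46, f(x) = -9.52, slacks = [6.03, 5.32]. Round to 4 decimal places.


Step 1: Compute log-barrier.
ln values: [1.7967, 1.6715]
phi = -(1.7967 + 1.6715) = -3.4682
Step 2: Compute augmented objective.
t*f(x) = 8.46*-9.52 = -80.5392
Total = -80.5392 - 3.4682 = -84.0074


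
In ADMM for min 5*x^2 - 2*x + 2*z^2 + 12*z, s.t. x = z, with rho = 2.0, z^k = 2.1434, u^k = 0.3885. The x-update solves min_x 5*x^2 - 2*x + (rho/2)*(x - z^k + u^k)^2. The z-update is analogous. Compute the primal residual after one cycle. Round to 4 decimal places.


ADMM iteration with rho = 2.0, z^k = 2.1434, u^k = 0.3885
Step 1: x-update.
Minimize 5*x^2 - 2*x + (2.0/2)*(x - 2.1434 + 0.3885)^2
FOC: (2*5 + 2.0)*x = 2 + 2.0*(2.1434 - 0.3885)
x^{k+1} = 0.4592
Step 2: z-update.
Minimize 2*z^2 + 12*z + (2.0/2)*(0.4592 - z + 0.3885)^2
FOC: (2*2 + 2.0)*z = -12 + 2.0*(0.4592 + 0.3885)
z^{k+1} = -1.7175
Step 3: u-update.
u^{k+1} = 0.3885 + 0.4592 + 1.7175 = 2.5651
Step 4: Primal residual = |0.4592 + 1.7175| = 2.1766


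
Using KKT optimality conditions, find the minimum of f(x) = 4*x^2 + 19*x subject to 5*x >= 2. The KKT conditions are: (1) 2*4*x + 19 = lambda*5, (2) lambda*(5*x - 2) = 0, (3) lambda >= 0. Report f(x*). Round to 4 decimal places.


Step 1: Try lambda = 0 (constraint inactive).
x_unc = -19/(2*4) = -2.375
Check: 5*-2.375 = -11.875 < 2 -- violated!
Step 2: Constraint must be active: 5*x = 2
x* = 2/5 = 0.4
lambda = (2*4*0.4 + 19)/5 = 4.44
Step 3: Compute optimal value.
f(x*) = 4*0.4^2 + 19*0.4 = 8.24


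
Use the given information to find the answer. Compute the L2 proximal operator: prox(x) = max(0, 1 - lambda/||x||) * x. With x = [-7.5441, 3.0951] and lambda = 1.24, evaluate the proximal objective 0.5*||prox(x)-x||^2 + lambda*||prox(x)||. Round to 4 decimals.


Step 1: Compute ||x||.
||x|| = 8.1543
Step 2: Compute scaling factor.
scale = max(0, 1 - 1.24/8.1543) = 0.8479
Step 3: prox(x) = [-6.3969, 2.6244]
||prox(x)|| = 6.9143
Step 4: Proximal objective.
0.5*||prox-x||^2 = 0.7688
lambda*||prox|| = 8.5737
Total = 9.3426


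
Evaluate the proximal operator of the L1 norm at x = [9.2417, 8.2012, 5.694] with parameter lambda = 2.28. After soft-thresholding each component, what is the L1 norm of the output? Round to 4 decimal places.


Soft-thresholding with lambda = 2.28:
prox(9.2417) = sign(9.2417)*max(|9.2417| - 2.28, 0) = 6.9617
prox(8.2012) = sign(8.2012)*max(|8.2012| - 2.28, 0) = 5.9212
prox(5.694) = sign(5.694)*max(|5.694| - 2.28, 0) = 3.414
prox(x) = [6.9617, 5.9212, 3.414]
||prox(x)||_1 = 6.9617 + 5.9212 + 3.414 = 16.2969


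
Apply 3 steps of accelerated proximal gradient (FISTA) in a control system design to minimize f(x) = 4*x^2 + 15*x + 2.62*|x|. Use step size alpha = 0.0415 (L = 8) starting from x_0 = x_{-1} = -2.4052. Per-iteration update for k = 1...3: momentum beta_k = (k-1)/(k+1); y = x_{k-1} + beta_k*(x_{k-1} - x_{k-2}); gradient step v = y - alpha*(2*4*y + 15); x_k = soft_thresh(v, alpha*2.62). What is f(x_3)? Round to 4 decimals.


FISTA on f(x) = 4*x^2 + 15*x + 2.62*|x|
L = 8, alpha = 0.0415
Iteration 1: beta = 0.0, y = -2.4052 + 0.0*(-2.4052 + 2.4052) = -2.4052
  grad(y) = -4.2416, v = y - alpha*grad = -2.2292
  prox(v) = soft_thresh(-2.2292, 0.1087) = -2.1204
Iteration 2: beta = 0.3333, y = -2.1204 + 0.3333*(-2.1204 + 2.4052) = -2.0255
  grad(y) = -1.2042, v = y - alpha*grad = -1.9756
  prox(v) = soft_thresh(-1.9756, 0.1087) = -1.8668
Iteration 3: beta = 0.5, y = -1.8668 + 0.5*(-1.8668 + 2.1204) = -1.74
  grad(y) = 1.0799, v = y - alpha*grad = -1.7848
  prox(v) = soft_thresh(-1.7848, 0.1087) = -1.6761
f(x_3) = 4*(-1.6761)^2 + 15*(-1.6761) + 2.62*|-1.6761| = -9.5129


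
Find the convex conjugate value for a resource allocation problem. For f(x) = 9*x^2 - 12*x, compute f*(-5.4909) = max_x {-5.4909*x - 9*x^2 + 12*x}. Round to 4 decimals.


f*(y) = sup_x {y*x - a*x^2 - b*x} = sup_x {(y-b)*x - a*x^2}
FOC: (y - b) - 2a*x = 0 => x* = (y - b)/(2a)
x* = (-5.4909 + 12)/(2*9) = 0.3616
f*(-5.4909) = (y-b)^2/(4a) = (-5.4909 + 12)^2/(4*9)
= 42.3684/36 = 1.1769


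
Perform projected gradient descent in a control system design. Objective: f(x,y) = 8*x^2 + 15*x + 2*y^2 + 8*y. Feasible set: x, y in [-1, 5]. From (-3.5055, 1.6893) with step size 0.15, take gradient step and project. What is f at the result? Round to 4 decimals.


Step 1: Compute gradient at (-3.5055, 1.6893).
grad_x = 2*8*-3.5055 + 15 = -41.088
grad_y = 2*2*1.6893 + 8 = 14.7572
Step 2: Gradient step.
x_raw = -3.5055 - 0.15*-41.088 = 2.6577
y_raw = 1.6893 - 0.15*14.7572 = -0.5243
Step 3: Project onto [-1, 5].
x_proj = clip(2.6577) = 2.6577
y_proj = clip(-0.5243) = -0.5243
Step 4: Evaluate f.
f(2.6577, -0.5243) = 92.728


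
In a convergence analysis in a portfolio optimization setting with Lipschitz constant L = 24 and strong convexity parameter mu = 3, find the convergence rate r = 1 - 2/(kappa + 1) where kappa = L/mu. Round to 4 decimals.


Step 1: Compute the condition number.
kappa = L/mu = 24/3 = 8.0
Step 2: Compute the convergence rate.
r = 1 - 2/(kappa + 1) = 1 - 2*mu/(L + mu) = (L - mu)/(L + mu) = 21/27 = 0.7778


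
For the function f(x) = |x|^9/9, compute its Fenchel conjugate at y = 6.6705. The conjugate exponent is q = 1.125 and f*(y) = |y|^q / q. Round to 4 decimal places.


The conjugate exponent q satisfies 1/p + 1/q = 1.
p = 9, so q = 9/(9 - 1) = 1.125
|y|^q = 6.6705^1.125 = 8.4563
f*(6.6705) = 8.4563 / 1.125 = 7.5167


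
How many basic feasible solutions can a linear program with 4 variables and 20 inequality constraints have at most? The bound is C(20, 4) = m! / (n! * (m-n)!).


Each vertex corresponds to some choice of n active constraints out of m, so the number of vertices is at most C(m, n) = m! / (n!(m-n)!).
m = 20, n = 4
Numerator: 20 * 19 * 18 * 17
Denominator: 4! = 24
C(20, 4) = 4845


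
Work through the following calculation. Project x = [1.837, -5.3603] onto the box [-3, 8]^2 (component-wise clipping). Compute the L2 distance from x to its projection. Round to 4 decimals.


Project each component onto [-3, 8].
clip(1.837) = 1.837, clip(-5.3603) = -3.0
Projection = [1.837, -3.0]
Squared diffs: [0.0, 5.571]
Distance = sqrt(5.571) = 2.3603


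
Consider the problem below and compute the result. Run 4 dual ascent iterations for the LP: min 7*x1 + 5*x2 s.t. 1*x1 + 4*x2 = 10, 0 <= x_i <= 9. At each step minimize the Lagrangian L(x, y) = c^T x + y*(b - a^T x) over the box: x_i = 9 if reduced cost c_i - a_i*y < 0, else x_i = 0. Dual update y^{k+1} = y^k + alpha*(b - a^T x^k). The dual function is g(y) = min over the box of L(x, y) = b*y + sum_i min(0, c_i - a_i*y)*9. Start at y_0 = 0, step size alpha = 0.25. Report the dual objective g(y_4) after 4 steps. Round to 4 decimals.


Dual ascent for LP: min 7*x1 + 5*x2, 1*x1 + 4*x2 = 10, 0 <= x_i <= 9
Step 1: y^k = 0.0, reduced costs: (7.0, 5.0)
  x^k = (0.0, 0.0), subgradient = b - a^T x = 10.0
  y^{k+1} = 0.0 + 0.25*10.0 = 2.5
Step 2: y^k = 2.5, reduced costs: (4.5, -5.0)
  x^k = (0.0, 9.0), subgradient = b - a^T x = -26.0
  y^{k+1} = 2.5 + 0.25*-26.0 = -4.0
Step 3: y^k = -4.0, reduced costs: (11.0, 21.0)
  x^k = (0.0, 0.0), subgradient = b - a^T x = 10.0
  y^{k+1} = -4.0 + 0.25*10.0 = -1.5
Step 4: y^k = -1.5, reduced costs: (8.5, 11.0)
  x^k = (0.0, 0.0), subgradient = b - a^T x = 10.0
  y^{k+1} = -1.5 + 0.25*10.0 = 1.0
Dual objective at y_4 = 1.0: reduced costs (6.0, 1.0), box minimizer x = (0.0, 0.0)
g(y_4) = b*y + (c1 - a1*y)*x1 + (c2 - a2*y)*x2 = 10*1.0 + 6.0*0.0 + 1.0*0.0 = 10.0 + 0.0 + 0.0 = 10.0


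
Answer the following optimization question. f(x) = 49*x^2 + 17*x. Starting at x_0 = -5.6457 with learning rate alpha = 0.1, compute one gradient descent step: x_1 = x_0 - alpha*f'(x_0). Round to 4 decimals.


We compute the gradient at x_0 and apply the update.
f'(x) = 98*x + 17
f'(-5.6457) = 98*-5.6457 + 17 = -536.2786
x_1 = -5.6457 - 0.1*-536.2786 = 47.9822


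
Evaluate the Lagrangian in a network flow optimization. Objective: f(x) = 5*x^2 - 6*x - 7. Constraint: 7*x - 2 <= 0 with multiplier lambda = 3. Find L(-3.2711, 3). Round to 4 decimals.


Step 1: Evaluate f(x).
f(-3.2711) = 5*(-3.2711)^2 - 6*(-3.2711) - 7 = 66.1271
Step 2: Evaluate g(x).
g(-3.2711) = 7*-3.2711 - 2 = -24.8977
Step 3: Compute Lagrangian.
L = 66.1271 + 3*-24.8977 = -8.566


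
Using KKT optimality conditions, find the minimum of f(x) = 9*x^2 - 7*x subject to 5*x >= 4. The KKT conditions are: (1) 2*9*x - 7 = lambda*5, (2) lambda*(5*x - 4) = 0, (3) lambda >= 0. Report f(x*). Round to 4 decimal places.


Step 1: Try lambda = 0 (constraint inactive).
x_unc = 7/(2*9) = 0.3889
Check: 5*0.3889 = 1.9445 < 4 -- violated!
Step 2: Constraint must be active: 5*x = 4
x* = 4/5 = 0.8
lambda = (2*9*0.8 - 7)/5 = 1.48
Step 3: Compute optimal value.
f(x*) = 9*0.8^2 - 7*0.8 = 0.16


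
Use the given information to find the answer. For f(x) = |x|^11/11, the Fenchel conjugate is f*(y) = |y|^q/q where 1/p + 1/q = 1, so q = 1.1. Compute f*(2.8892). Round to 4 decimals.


The conjugate exponent q satisfies 1/p + 1/q = 1.
p = 11, so q = 11/(11 - 1) = 1.1
|y|^q = 2.8892^1.1 = 3.2126
f*(2.8892) = 3.2126 / 1.1 = 2.9205


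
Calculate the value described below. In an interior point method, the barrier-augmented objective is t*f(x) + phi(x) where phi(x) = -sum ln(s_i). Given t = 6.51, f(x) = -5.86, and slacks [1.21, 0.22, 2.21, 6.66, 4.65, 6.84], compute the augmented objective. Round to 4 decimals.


Step 1: Compute log-barrier.
ln values: [0.1906, -1.5141, 0.793, 1.8961, 1.5369, 1.9228]
phi = -(0.1906 - 1.5141 + 0.793 + 1.8961 + 1.5369 + 1.9228) = -4.8253
Step 2: Compute augmented objective.
t*f(x) = 6.51*-5.86 = -38.1486
Total = -38.1486 - 4.8253 = -42.9739


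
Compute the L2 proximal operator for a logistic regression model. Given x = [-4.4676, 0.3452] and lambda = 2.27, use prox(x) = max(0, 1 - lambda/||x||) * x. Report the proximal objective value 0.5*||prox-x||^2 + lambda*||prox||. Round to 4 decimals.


Step 1: Compute ||x||.
||x|| = 4.4809
Step 2: Compute scaling factor.
scale = max(0, 1 - 2.27/4.4809) = 0.4934
Step 3: prox(x) = [-2.2043, 0.1703]
||prox(x)|| = 2.2109
Step 4: Proximal objective.
0.5*||prox-x||^2 = 2.5765
lambda*||prox|| = 5.0187
Total = 7.5952


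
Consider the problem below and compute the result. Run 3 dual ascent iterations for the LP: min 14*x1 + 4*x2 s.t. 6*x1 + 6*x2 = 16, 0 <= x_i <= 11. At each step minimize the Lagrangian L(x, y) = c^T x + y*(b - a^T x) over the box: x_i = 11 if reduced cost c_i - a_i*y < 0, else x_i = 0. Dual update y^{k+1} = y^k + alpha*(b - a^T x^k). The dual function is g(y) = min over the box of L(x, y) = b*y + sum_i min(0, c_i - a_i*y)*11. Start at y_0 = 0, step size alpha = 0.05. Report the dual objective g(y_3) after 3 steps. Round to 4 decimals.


Dual ascent for LP: min 14*x1 + 4*x2, 6*x1 + 6*x2 = 16, 0 <= x_i <= 11
Step 1: y^k = 0.0, reduced costs: (14.0, 4.0)
  x^k = (0.0, 0.0), subgradient = b - a^T x = 16.0
  y^{k+1} = 0.0 + 0.05*16.0 = 0.8
Step 2: y^k = 0.8, reduced costs: (9.2, -0.8)
  x^k = (0.0, 11.0), subgradient = b - a^T x = -50.0
  y^{k+1} = 0.8 + 0.05*-50.0 = -1.7
Step 3: y^k = -1.7, reduced costs: (24.2, 14.2)
  x^k = (0.0, 0.0), subgradient = b - a^T x = 16.0
  y^{k+1} = -1.7 + 0.05*16.0 = -0.9
Dual objective at y_3 = -0.9: reduced costs (19.4, 9.4), box minimizer x = (0.0, 0.0)
g(y_3) = b*y + (c1 - a1*y)*x1 + (c2 - a2*y)*x2 = 16*(-0.9) + 19.4*0.0 + 9.4*0.0 = -14.4 + 0.0 + 0.0 = -14.4


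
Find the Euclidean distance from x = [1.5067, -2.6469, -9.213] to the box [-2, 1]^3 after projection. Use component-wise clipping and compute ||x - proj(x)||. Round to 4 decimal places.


Project each component onto [-2, 1].
clip(1.5067) = 1.0, clip(-2.6469) = -2.0, clip(-9.213) = -2.0
Projection = [1.0, -2.0, -2.0]
Squared diffs: [0.2567, 0.4185, 52.0274]
Distance = sqrt(52.7026) = 7.2597


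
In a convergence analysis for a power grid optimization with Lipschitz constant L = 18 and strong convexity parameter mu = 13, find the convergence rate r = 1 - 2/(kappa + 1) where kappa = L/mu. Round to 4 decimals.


Step 1: Compute the condition number.
kappa = L/mu = 18/13 = 1.3846
Step 2: Compute the convergence rate.
r = 1 - 2/(kappa + 1) = 1 - 2*mu/(L + mu) = (L - mu)/(L + mu) = 5/31 = 0.1613
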